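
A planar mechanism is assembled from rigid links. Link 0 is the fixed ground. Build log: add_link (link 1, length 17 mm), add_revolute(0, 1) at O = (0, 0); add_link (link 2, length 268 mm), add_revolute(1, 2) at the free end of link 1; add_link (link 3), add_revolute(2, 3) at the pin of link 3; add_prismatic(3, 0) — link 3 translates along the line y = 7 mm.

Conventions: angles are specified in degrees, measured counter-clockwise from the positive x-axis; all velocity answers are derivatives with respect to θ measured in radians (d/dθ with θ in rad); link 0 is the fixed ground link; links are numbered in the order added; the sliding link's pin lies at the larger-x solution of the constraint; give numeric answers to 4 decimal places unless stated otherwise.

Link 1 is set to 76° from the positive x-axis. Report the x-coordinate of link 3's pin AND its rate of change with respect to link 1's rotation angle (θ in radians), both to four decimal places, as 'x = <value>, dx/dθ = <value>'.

geometry: r = 17 mm, L = 268 mm, e = 7 mm
crank pin P = (r cos θ, r sin θ) = (4.112672, 16.495027)
h = r sin θ − e = 16.495027 − 7 = 9.495027
x = r cos θ + √(L² − h²) = 4.112672 + 267.831747 = 271.944419
dx/dθ = −r sin θ − h·r cos θ/√(L² − h²) (θ in radians; h = 9.495027) = -16.640828

x = 271.9444, dx/dθ = -16.6408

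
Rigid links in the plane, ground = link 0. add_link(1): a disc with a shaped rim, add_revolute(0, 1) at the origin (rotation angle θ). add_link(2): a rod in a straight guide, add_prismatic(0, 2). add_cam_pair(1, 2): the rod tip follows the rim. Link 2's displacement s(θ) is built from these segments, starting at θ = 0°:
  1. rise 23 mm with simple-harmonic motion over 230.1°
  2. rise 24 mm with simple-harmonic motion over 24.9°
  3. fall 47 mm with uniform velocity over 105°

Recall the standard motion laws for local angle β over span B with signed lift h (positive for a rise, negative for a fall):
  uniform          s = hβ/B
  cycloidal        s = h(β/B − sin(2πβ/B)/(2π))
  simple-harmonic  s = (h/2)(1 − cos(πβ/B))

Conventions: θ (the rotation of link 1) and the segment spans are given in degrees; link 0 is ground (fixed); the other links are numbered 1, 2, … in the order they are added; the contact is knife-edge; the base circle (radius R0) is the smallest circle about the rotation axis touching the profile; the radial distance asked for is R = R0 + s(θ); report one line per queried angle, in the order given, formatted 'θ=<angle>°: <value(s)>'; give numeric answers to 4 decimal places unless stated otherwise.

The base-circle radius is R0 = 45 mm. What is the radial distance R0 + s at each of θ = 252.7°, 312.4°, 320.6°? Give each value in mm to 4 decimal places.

segment 1 (0° to 230.1°, simple-harmonic, h = 23) is passed completely: s = 0.0000 + (23) = 23.0000
θ = 252.7° falls in segment 2 (230.1° to 255°, simple-harmonic, h = 24): β = 252.7 − 230.1 = 22.6°, B = 24.9°; Δs = 24/2·(1 − cos(π·0.9076)) = 23.4983; s = 23.0000 + 23.4983 = 46.4983
segment 2 (230.1° to 255°, simple-harmonic, h = 24) is passed completely: s = 23.0000 + (24) = 47.0000
θ = 312.4° falls in segment 3 (255° to 360°, uniform, h = -47): β = 312.4 − 255 = 57.4°, B = 105°; Δs = -47·57.4/105 = -25.6933; s = 47.0000 − 25.6933 = 21.3067
θ = 320.6° falls in segment 3 (255° to 360°, uniform, h = -47): β = 320.6 − 255 = 65.6°, B = 105°; Δs = -47·65.6/105 = -29.3638; s = 47.0000 − 29.3638 = 17.6362
θ=252.7°: R = R0 + s = 45 + 46.4983 = 91.4983
θ=312.4°: R = R0 + s = 45 + 21.3067 = 66.3067
θ=320.6°: R = R0 + s = 45 + 17.6362 = 62.6362

θ=252.7°: 91.4983
θ=312.4°: 66.3067
θ=320.6°: 62.6362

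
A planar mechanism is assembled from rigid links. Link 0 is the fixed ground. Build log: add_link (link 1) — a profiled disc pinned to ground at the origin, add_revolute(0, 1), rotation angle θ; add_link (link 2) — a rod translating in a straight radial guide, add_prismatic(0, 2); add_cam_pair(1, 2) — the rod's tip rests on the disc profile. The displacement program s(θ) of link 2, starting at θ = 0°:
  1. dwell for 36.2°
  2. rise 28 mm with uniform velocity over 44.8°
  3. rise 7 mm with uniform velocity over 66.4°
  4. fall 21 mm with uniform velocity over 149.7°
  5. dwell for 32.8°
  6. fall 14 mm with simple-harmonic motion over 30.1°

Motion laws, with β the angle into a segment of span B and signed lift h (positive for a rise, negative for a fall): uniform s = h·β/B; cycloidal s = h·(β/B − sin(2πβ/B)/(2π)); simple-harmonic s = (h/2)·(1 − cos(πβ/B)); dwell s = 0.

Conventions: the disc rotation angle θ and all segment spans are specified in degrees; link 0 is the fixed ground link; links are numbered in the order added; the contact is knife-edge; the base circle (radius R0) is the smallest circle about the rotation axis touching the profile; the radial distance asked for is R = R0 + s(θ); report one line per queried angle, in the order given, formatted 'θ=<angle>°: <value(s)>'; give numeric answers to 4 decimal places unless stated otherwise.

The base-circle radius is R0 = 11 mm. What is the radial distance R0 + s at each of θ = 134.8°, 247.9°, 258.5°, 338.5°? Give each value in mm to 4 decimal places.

seg 1 [0°–36.2°] dwell: s stays 0.0000
seg 2 [36.2°–81°] uniform, h=28: full span → s += 28 → s = 28.0000
seg 3 [81°–147.4°] uniform, h=7: θ=134.8° here. β=53.8, B=66.4. 7·53.8/66.4 = 5.6717 → s = 33.6717
seg 3 [81°–147.4°] uniform, h=7: full span → s += 7 → s = 35.0000
seg 4 [147.4°–297.1°] uniform, h=-21: θ=247.9° here. β=100.5, B=149.7. -21·100.5/149.7 = -14.0982 → s = 20.9018
seg 4 [147.4°–297.1°] uniform, h=-21: θ=258.5° here. β=111.1, B=149.7. -21·111.1/149.7 = -15.5852 → s = 19.4148
seg 4 [147.4°–297.1°] uniform, h=-21: full span → s += -21 → s = 14.0000
seg 5 [297.1°–329.9°] dwell: s stays 14.0000
seg 6 [329.9°–360°] simple-harmonic, h=-14: θ=338.5° here. β=8.6, B=30.1. -14/2·(1 − cos(π·0.2857)) = -2.6356 → s = 11.3644
θ=134.8°: R = R0 + s = 11 + 33.6717 = 44.6717
θ=247.9°: R = R0 + s = 11 + 20.9018 = 31.9018
θ=258.5°: R = R0 + s = 11 + 19.4148 = 30.4148
θ=338.5°: R = R0 + s = 11 + 11.3644 = 22.3644

θ=134.8°: 44.6717
θ=247.9°: 31.9018
θ=258.5°: 30.4148
θ=338.5°: 22.3644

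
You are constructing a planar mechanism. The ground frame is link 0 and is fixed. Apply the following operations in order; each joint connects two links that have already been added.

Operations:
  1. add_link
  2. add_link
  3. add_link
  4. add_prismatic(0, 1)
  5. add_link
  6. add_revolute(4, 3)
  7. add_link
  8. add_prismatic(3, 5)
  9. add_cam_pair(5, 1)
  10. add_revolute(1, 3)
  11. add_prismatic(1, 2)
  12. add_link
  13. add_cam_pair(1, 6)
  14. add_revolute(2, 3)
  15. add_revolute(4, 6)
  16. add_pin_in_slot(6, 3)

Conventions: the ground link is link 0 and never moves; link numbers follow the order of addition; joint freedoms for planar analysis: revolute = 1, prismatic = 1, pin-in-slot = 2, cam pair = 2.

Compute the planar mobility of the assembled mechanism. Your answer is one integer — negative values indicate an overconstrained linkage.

ground; <1,0,0>
#1 <2,0,0>
#2 <3,0,0>
#3 <4,0,0>
P:0↔1 J1 <4,1,0>
#4 <5,1,0>
R:4↔3 J1 <5,2,0>
#5 <6,2,0>
P:3↔5 J1 <6,3,0>
C:5↔1 J2 <6,3,1>
R:1↔3 J1 <6,4,1>
P:1↔2 J1 <6,5,1>
#6 <7,5,1>
C:1↔6 J2 <7,5,2>
R:2↔3 J1 <7,6,2>
R:4↔6 J1 <7,7,2>
PS:6↔3 J2 <7,7,3>
3×6 − 2×7 − 1×3 = 1

M = 1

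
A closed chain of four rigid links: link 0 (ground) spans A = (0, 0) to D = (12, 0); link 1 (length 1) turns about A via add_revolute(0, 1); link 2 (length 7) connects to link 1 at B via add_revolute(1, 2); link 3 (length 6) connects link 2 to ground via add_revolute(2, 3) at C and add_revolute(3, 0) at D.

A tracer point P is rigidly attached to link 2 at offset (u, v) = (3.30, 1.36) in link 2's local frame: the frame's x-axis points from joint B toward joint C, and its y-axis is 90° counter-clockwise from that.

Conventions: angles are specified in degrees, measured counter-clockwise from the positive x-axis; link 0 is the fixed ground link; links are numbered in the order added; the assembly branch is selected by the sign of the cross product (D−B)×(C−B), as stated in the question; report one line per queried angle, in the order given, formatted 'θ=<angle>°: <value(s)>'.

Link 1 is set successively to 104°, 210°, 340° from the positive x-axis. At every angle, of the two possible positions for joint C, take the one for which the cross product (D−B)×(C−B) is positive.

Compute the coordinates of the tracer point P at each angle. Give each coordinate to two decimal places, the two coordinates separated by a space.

A=(0,0), D=(12.00,0)
θ=104°: B = A + 1.00·(cos104°, sin104°) = (-0.2419, 0.9703)
θ=104°: |BD| = 12.2803
θ=104°: circle(B,7.00) ∩ circle(D,6.00): a=6.6695, h=2.1256
θ=104°:   candidates: C₊=(6.5746,2.5623) cross=26.103; C₋=(6.2387,-1.6757) cross=-26.103
θ=104°:   branch + wants cross > 0 → take C=(6.5746,2.5623) (cross=26.103)
θ=104°: ex = (C−B)/|BC| = (0.9738,0.2274); ey = (-0.2274,0.9738)
θ=104°: P = B + 3.30·ex + 1.36·ey = (2.6623,3.0452)
θ=210°: B = A + 1.00·(cos210°, sin210°) = (-0.8660, -0.5000)
θ=210°: |BD| = 12.8757
θ=210°: circle(B,7.00) ∩ circle(D,6.00): a=6.9427, h=0.8939
θ=210°:   candidates: C₊=(6.0367,0.6628) cross=11.509; C₋=(6.1061,-1.1236) cross=-11.509
θ=210°:   branch + wants cross > 0 → take C=(6.0367,0.6628) (cross=11.509)
θ=210°: ex = (C−B)/|BC| = (0.9861,0.1661); ey = (-0.1661,0.9861)
θ=210°: P = B + 3.30·ex + 1.36·ey = (2.1622,1.3893)
θ=340°: B = A + 1.00·(cos340°, sin340°) = (0.9397, -0.3420)
θ=340°: |BD| = 11.0656
θ=340°: circle(B,7.00) ∩ circle(D,6.00): a=6.1202, h=3.3975
θ=340°:   candidates: C₊=(6.9520,3.2430) cross=37.596; C₋=(7.1620,-3.5487) cross=-37.596
θ=340°:   branch + wants cross > 0 → take C=(6.9520,3.2430) (cross=37.596)
θ=340°: ex = (C−B)/|BC| = (0.8589,0.5122); ey = (-0.5122,0.8589)
θ=340°: P = B + 3.30·ex + 1.36·ey = (3.0775,2.5162)

θ=104°: 2.66 3.05
θ=210°: 2.16 1.39
θ=340°: 3.08 2.52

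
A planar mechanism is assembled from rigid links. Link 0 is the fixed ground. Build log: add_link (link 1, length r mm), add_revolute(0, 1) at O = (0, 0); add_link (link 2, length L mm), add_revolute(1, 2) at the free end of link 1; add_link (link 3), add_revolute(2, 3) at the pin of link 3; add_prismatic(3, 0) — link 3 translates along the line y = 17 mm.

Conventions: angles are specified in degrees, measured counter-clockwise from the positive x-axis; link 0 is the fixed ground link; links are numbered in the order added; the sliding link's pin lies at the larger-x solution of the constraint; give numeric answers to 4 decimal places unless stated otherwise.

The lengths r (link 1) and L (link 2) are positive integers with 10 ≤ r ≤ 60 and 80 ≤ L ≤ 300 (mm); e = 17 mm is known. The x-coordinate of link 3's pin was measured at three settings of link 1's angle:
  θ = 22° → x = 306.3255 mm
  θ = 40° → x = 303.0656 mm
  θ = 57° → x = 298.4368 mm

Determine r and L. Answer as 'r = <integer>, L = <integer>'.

constraint per measurement: (x − r cos θ)² + (r sin θ − e)² = L²
subtracting the θ₁ and θ₂ equations cancels the r² and L² terms:
r = (x₁² − x₂²) / (2[(x₁cos θ₁ + e sin θ₁) − (x₂cos θ₂ + e sin θ₂)]) = 20.9998 → r = 21
L² = (x₁ − r cos θ₁)² + (r sin θ₁ − e)² = 82369.0004 → L = 287.0000 → L = 287
check at θ₃=57°: x = 298.4368 (printed 298.4368) ✓

r = 21, L = 287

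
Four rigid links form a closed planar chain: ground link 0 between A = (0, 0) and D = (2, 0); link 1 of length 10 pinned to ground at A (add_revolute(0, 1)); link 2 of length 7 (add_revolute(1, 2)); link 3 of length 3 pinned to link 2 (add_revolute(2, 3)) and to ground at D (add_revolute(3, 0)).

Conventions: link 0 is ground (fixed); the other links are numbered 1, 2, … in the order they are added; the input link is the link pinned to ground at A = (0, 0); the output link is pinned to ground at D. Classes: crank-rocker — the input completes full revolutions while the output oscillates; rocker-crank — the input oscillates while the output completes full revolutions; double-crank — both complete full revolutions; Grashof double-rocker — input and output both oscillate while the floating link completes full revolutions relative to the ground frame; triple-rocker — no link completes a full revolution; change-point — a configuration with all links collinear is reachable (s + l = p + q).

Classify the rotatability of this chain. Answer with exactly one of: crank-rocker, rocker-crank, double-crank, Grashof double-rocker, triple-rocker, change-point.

lengths: ground=2, input=10, coupler=7, output=3
sorted: s=2 (shortest), l=10 (longest), p+q=10
s + l = 12 vs p + q = 10
s + l > p + q → non-Grashof → no link fully rotates → triple-rocker

triple-rocker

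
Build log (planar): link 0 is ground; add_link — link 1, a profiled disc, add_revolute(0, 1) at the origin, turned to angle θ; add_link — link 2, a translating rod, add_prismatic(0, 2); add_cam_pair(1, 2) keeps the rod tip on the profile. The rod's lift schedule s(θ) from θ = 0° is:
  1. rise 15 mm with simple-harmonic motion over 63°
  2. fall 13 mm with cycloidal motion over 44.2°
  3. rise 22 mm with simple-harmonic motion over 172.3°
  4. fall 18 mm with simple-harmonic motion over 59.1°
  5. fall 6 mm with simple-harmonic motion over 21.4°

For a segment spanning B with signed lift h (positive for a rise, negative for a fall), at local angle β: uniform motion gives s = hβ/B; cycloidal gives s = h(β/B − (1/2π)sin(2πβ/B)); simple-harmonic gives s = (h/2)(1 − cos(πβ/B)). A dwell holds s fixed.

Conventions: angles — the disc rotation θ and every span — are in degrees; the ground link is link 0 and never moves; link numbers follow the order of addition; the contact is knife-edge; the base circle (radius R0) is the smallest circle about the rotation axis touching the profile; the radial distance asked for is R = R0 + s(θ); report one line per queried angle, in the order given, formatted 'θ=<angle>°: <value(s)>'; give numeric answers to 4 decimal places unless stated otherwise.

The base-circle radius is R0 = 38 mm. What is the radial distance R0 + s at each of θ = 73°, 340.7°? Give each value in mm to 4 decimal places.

seg 1 [0°–63°] simple-harmonic, h=15: full span → s += 15 → s = 15.0000
seg 2 [63°–107.2°] cycloidal, h=-13: θ=73° here. β=10, B=44.2. -13·(0.2262 − sin(2π·0.2262)/(2π)) = -0.8952 → s = 14.1048
seg 2 [63°–107.2°] cycloidal, h=-13: full span → s += -13 → s = 2.0000
seg 3 [107.2°–279.5°] simple-harmonic, h=22: full span → s += 22 → s = 24.0000
seg 4 [279.5°–338.6°] simple-harmonic, h=-18: full span → s += -18 → s = 6.0000
seg 5 [338.6°–360°] simple-harmonic, h=-6: θ=340.7° here. β=2.1, B=21.4. -6/2·(1 − cos(π·0.0981)) = -0.1414 → s = 5.8586
θ=73°: R = R0 + s = 38 + 14.1048 = 52.1048
θ=340.7°: R = R0 + s = 38 + 5.8586 = 43.8586

θ=73°: 52.1048
θ=340.7°: 43.8586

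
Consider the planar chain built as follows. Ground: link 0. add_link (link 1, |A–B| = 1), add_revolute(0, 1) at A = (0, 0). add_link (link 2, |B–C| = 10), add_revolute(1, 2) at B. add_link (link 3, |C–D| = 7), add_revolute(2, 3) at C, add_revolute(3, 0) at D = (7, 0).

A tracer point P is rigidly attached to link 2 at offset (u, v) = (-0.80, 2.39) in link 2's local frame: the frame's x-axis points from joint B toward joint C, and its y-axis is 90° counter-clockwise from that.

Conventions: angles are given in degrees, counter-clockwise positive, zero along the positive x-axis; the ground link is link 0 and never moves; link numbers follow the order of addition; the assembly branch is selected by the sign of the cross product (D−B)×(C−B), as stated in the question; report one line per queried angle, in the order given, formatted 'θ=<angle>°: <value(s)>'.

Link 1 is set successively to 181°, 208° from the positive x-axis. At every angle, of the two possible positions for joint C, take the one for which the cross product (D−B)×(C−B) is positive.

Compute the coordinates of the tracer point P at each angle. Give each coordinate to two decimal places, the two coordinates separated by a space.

A=(0,0), D=(7.00,0)
θ=181°: B = A + 1.00·(cos181°, sin181°) = (-0.9998, -0.0175)
θ=181°: |BD| = 7.9999
θ=181°: circle(B,10.00) ∩ circle(D,7.00): a=7.1875, h=6.9527
θ=181°:   candidates: C₊=(6.1725,6.9509) cross=55.621; C₋=(6.2028,-6.9545) cross=-55.621
θ=181°:   branch + wants cross > 0 → take C=(6.1725,6.9509) (cross=55.621)
θ=181°: ex = (C−B)/|BC| = (0.7172,0.6968); ey = (-0.6968,0.7172)
θ=181°: P = B + -0.80·ex + 2.39·ey = (-3.2391,1.1393)
θ=208°: B = A + 1.00·(cos208°, sin208°) = (-0.8829, -0.4695)
θ=208°: |BD| = 7.8969
θ=208°: circle(B,10.00) ∩ circle(D,7.00): a=7.1776, h=6.9629
θ=208°:   candidates: C₊=(5.8680,6.9079) cross=54.986; C₋=(6.6959,-6.9934) cross=-54.986
θ=208°:   branch + wants cross > 0 → take C=(5.8680,6.9079) (cross=54.986)
θ=208°: ex = (C−B)/|BC| = (0.6751,0.7377); ey = (-0.7377,0.6751)
θ=208°: P = B + -0.80·ex + 2.39·ey = (-3.1862,0.5538)

θ=181°: -3.24 1.14
θ=208°: -3.19 0.55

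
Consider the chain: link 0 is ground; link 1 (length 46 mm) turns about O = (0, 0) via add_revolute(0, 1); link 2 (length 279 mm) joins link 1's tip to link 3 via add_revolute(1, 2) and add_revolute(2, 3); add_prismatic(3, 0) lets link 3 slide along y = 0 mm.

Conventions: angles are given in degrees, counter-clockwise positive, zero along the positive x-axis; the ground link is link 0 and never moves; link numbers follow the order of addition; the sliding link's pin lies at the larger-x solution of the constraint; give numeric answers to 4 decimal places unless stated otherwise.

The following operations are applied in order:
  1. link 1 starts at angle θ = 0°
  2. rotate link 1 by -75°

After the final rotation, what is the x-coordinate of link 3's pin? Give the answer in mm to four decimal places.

geometry: r = 46 mm, L = 279 mm, e = 0 mm; θ starts at 0°
rotate link 1 by -75°: θ ← 0° -75° = -75°
crank pin P = (r cos θ, r sin θ) = (11.905676, -44.432588)
h = r sin θ − e = -44.432588 − 0 = -44.432588
x = r cos θ + √(L² − h²) = 11.905676 + 275.439186 = 287.344862

287.3449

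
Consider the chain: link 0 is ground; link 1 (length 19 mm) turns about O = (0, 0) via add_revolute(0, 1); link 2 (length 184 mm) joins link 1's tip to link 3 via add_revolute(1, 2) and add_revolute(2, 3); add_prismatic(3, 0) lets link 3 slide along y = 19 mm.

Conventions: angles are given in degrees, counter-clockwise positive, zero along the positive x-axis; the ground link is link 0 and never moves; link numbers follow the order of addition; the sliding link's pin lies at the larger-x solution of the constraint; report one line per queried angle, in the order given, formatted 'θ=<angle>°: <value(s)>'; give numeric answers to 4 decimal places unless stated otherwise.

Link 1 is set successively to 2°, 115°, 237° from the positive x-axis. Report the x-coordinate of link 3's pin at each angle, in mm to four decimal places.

geometry: r = 19 mm, L = 184 mm, e = 19 mm
θ=2°: crank pin P = (r cos θ, r sin θ) = (18.988426, 0.663090)
θ=2°: h = r sin θ − e = 0.663090 − 19 = -18.336910
θ=2°: x = r cos θ + √(L² − h²) = 18.988426 + 183.084018 = 202.072444
θ=115°: crank pin P = (r cos θ, r sin θ) = (-8.029747, 17.219848)
θ=115°: h = r sin θ − e = 17.219848 − 19 = -1.780152
θ=115°: x = r cos θ + √(L² − h²) = -8.029747 + 183.991389 = 175.961642
θ=237°: crank pin P = (r cos θ, r sin θ) = (-10.348142, -15.934741)
θ=237°: h = r sin θ − e = -15.934741 − 19 = -34.934741
θ=237°: x = r cos θ + √(L² − h²) = -10.348142 + 180.653159 = 170.305017

θ=2°: 202.0724
θ=115°: 175.9616
θ=237°: 170.3050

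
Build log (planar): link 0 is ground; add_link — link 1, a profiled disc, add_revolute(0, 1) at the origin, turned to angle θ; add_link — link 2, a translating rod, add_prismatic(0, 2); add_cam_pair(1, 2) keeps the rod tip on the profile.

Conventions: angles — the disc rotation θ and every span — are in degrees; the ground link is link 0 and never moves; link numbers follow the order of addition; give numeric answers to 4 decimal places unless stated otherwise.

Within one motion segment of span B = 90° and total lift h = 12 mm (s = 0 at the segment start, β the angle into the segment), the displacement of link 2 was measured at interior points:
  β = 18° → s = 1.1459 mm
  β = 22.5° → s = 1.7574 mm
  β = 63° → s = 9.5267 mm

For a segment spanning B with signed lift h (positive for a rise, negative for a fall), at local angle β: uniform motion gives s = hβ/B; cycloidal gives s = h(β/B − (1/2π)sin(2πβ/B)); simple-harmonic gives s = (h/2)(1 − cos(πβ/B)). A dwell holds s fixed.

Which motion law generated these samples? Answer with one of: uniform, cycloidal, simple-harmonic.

candidates at β/B = r: uniform s = h·r (linear in β); cycloidal s = h·(r − sin(2πr)/(2π)); simple-harmonic s = (h/2)(1 − cos(πr))
β=18°: printed 1.1459 | uniform 2.4000, cycloidal 0.5836, simple-harmonic 1.1459
β=22.5°: printed 1.7574 | uniform 3.0000, cycloidal 1.0901, simple-harmonic 1.7574
β=63°: printed 9.5267 | uniform 8.4000, cycloidal 10.2164, simple-harmonic 9.5267
only one law matches every sample → simple-harmonic

simple-harmonic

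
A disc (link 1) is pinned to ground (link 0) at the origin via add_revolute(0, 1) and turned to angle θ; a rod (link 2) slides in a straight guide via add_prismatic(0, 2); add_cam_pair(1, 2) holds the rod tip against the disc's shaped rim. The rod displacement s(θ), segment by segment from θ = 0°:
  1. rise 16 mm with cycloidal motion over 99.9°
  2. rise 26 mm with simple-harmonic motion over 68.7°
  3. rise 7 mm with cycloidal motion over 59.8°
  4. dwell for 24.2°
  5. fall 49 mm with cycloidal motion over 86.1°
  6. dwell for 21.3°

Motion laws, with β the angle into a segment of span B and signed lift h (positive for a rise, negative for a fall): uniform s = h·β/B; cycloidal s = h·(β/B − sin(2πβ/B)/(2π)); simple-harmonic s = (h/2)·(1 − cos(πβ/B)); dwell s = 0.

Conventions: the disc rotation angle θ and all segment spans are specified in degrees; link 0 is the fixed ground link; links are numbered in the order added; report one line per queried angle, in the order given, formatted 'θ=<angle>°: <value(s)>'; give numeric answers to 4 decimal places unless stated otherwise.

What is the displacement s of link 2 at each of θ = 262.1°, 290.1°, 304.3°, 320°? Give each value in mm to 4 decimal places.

segment 1 (0° to 99.9°, cycloidal, h = 16) is passed completely: s = 0.0000 + (16) = 16.0000
segment 2 (99.9° to 168.6°, simple-harmonic, h = 26) is passed completely: s = 16.0000 + (26) = 42.0000
segment 3 (168.6° to 228.4°, cycloidal, h = 7) is passed completely: s = 42.0000 + (7) = 49.0000
segment 4 (228.4° to 252.6°, dwell): s unchanged at 49.0000
θ = 262.1° falls in segment 5 (252.6° to 338.7°, cycloidal, h = -49): β = 262.1 − 252.6 = 9.5°, B = 86.1°; Δs = -49·(0.1103 − sin(2π·0.1103)/(2π)) = -0.4228; s = 49.0000 − 0.4228 = 48.5772
θ = 290.1° falls in segment 5 (252.6° to 338.7°, cycloidal, h = -49): β = 290.1 − 252.6 = 37.5°, B = 86.1°; Δs = -49·(0.4355 − sin(2π·0.4355)/(2π)) = -18.2686; s = 49.0000 − 18.2686 = 30.7314
θ = 304.3° falls in segment 5 (252.6° to 338.7°, cycloidal, h = -49): β = 304.3 − 252.6 = 51.7°, B = 86.1°; Δs = -49·(0.6005 − sin(2π·0.6005)/(2π)) = -34.0251; s = 49.0000 − 34.0251 = 14.9749
θ = 320° falls in segment 5 (252.6° to 338.7°, cycloidal, h = -49): β = 320 − 252.6 = 67.4°, B = 86.1°; Δs = -49·(0.7828 − sin(2π·0.7828)/(2π)) = -45.9912; s = 49.0000 − 45.9912 = 3.0088

θ=262.1°: 48.5772
θ=290.1°: 30.7314
θ=304.3°: 14.9749
θ=320°: 3.0088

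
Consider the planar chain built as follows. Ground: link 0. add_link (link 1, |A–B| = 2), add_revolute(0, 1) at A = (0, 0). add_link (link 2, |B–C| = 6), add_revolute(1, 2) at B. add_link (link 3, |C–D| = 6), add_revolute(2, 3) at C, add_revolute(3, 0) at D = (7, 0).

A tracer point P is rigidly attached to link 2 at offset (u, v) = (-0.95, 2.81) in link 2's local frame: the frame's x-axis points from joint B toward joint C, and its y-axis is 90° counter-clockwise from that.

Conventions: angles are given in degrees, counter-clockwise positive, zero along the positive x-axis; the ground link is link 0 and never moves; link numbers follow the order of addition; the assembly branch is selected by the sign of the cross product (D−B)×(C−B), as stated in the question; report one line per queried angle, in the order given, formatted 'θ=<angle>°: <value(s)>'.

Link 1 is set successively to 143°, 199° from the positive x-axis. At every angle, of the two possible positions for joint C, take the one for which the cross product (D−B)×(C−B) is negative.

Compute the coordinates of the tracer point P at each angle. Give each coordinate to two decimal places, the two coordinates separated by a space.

A=(0,0), D=(7.00,0)
θ=143°: B = A + 2.00·(cos143°, sin143°) = (-1.5973, 1.2036)
θ=143°: |BD| = 8.6811
θ=143°: circle(B,6.00) ∩ circle(D,6.00): a=4.3406, h=4.1424
θ=143°:   candidates: C₊=(3.2757,4.7042) cross=35.961; C₋=(2.1270,-3.5006) cross=-35.961
θ=143°:   branch - wants cross < 0 → take C=(2.1270,-3.5006) (cross=-35.961)
θ=143°: ex = (C−B)/|BC| = (0.6207,-0.7840); ey = (0.7840,0.6207)
θ=143°: P = B + -0.95·ex + 2.81·ey = (0.0162,3.6927)
θ=199°: B = A + 2.00·(cos199°, sin199°) = (-1.8910, -0.6511)
θ=199°: |BD| = 8.9148
θ=199°: circle(B,6.00) ∩ circle(D,6.00): a=4.4574, h=4.0164
θ=199°:   candidates: C₊=(2.2611,3.6801) cross=35.805; C₋=(2.8478,-4.3312) cross=-35.805
θ=199°:   branch - wants cross < 0 → take C=(2.8478,-4.3312) (cross=-35.805)
θ=199°: ex = (C−B)/|BC| = (0.7898,-0.6133); ey = (0.6133,0.7898)
θ=199°: P = B + -0.95·ex + 2.81·ey = (-0.9178,2.1509)

θ=143°: 0.02 3.69
θ=199°: -0.92 2.15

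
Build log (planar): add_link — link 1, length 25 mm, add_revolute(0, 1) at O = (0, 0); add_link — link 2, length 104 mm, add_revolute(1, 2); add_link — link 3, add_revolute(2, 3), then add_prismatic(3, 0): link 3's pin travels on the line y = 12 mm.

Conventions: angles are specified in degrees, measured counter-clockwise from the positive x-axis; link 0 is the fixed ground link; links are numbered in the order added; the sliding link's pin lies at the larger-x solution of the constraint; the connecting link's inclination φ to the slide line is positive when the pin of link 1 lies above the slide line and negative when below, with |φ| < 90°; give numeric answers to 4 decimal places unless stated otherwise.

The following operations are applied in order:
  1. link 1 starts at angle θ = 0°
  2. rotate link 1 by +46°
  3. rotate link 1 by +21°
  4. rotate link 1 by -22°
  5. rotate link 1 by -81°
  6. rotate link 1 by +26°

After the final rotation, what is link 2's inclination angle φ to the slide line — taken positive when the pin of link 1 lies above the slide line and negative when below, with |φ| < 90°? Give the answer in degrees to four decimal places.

geometry: r = 25 mm, L = 104 mm, e = 12 mm; θ starts at 0°
rotate link 1 by +46°: θ ← 0° +46° = 46°
rotate link 1 by +21°: θ ← 46° +21° = 67°
rotate link 1 by -22°: θ ← 67° -22° = 45°
rotate link 1 by -81°: θ ← 45° -81° = -36°
rotate link 1 by +26°: θ ← -36° +26° = -10°
h = r sin θ − e = -4.341204 − 12 = -16.341204
sin φ = h / L = -16.341204 / 104 = -0.15712697
φ = arcsin(-0.15712697) = -9.040174°

-9.0402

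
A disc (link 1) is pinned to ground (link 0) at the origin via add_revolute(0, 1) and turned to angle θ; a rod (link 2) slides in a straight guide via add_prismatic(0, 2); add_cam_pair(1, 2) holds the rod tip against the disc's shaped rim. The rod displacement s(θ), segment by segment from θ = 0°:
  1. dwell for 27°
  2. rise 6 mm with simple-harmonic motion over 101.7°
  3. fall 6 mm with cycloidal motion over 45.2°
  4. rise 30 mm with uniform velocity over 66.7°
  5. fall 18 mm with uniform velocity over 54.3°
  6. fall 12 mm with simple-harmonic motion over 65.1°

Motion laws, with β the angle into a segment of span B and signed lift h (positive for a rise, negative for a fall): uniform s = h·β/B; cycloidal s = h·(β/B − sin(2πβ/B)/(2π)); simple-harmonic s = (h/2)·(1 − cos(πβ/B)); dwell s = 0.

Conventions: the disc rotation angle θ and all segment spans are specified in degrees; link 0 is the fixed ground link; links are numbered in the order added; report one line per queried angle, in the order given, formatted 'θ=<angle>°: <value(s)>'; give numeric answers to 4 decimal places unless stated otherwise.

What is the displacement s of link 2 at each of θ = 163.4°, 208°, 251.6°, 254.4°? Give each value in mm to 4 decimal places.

segment 1 (0° to 27°, dwell): s unchanged at 0.0000
segment 2 (27° to 128.7°, simple-harmonic, h = 6) is passed completely: s = 0.0000 + (6) = 6.0000
θ = 163.4° falls in segment 3 (128.7° to 173.9°, cycloidal, h = -6): β = 163.4 − 128.7 = 34.7°, B = 45.2°; Δs = -6·(0.7677 − sin(2π·0.7677)/(2π)) = -5.5552; s = 6.0000 − 5.5552 = 0.4448
segment 3 (128.7° to 173.9°, cycloidal, h = -6) is passed completely: s = 6.0000 + (-6) = 0.0000
θ = 208° falls in segment 4 (173.9° to 240.6°, uniform, h = 30): β = 208 − 173.9 = 34.1°, B = 66.7°; Δs = 30·34.1/66.7 = 15.3373; s = 0.0000 + 15.3373 = 15.3373
segment 4 (173.9° to 240.6°, uniform, h = 30) is passed completely: s = 0.0000 + (30) = 30.0000
θ = 251.6° falls in segment 5 (240.6° to 294.9°, uniform, h = -18): β = 251.6 − 240.6 = 11°, B = 54.3°; Δs = -18·11/54.3 = -3.6464; s = 30.0000 − 3.6464 = 26.3536
θ = 254.4° falls in segment 5 (240.6° to 294.9°, uniform, h = -18): β = 254.4 − 240.6 = 13.8°, B = 54.3°; Δs = -18·13.8/54.3 = -4.5746; s = 30.0000 − 4.5746 = 25.4254

θ=163.4°: 0.4448
θ=208°: 15.3373
θ=251.6°: 26.3536
θ=254.4°: 25.4254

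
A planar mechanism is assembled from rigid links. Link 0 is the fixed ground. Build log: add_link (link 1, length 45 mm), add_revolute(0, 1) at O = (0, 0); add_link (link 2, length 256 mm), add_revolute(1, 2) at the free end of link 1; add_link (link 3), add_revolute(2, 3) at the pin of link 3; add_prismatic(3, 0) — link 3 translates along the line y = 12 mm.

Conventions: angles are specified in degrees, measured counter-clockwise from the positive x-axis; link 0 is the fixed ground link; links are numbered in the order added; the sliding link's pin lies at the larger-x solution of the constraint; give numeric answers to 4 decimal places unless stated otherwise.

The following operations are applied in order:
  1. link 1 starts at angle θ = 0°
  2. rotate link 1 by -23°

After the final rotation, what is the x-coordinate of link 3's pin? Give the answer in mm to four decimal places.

geometry: r = 45 mm, L = 256 mm, e = 12 mm; θ starts at 0°
rotate link 1 by -23°: θ ← 0° -23° = -23°
crank pin P = (r cos θ, r sin θ) = (41.422718, -17.582901)
h = r sin θ − e = -17.582901 − 12 = -29.582901
x = r cos θ + √(L² − h²) = 41.422718 + 254.284982 = 295.707700

295.7077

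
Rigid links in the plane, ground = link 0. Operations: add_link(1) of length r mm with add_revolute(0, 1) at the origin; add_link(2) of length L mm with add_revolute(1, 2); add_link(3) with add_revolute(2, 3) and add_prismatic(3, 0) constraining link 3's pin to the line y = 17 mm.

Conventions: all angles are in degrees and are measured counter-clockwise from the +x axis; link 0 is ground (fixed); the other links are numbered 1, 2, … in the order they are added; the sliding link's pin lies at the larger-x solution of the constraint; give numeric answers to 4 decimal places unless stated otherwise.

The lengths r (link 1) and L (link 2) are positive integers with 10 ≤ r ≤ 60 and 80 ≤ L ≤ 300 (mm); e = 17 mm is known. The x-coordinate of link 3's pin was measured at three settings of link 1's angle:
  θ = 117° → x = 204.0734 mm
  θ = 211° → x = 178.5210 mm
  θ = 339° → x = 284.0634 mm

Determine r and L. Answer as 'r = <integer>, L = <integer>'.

constraint per measurement: (x − r cos θ)² + (r sin θ − e)² = L²
subtracting the θ₁ and θ₂ equations cancels the r² and L² terms:
r = (x₁² − x₂²) / (2[(x₁cos θ₁ + e sin θ₁) − (x₂cos θ₂ + e sin θ₂)]) = 57.9999 → r = 58
L² = (x₁ − r cos θ₁)² + (r sin θ₁ − e)² = 54288.9844 → L = 233.0000 → L = 233
check at θ₃=339°: x = 284.0634 (printed 284.0634) ✓

r = 58, L = 233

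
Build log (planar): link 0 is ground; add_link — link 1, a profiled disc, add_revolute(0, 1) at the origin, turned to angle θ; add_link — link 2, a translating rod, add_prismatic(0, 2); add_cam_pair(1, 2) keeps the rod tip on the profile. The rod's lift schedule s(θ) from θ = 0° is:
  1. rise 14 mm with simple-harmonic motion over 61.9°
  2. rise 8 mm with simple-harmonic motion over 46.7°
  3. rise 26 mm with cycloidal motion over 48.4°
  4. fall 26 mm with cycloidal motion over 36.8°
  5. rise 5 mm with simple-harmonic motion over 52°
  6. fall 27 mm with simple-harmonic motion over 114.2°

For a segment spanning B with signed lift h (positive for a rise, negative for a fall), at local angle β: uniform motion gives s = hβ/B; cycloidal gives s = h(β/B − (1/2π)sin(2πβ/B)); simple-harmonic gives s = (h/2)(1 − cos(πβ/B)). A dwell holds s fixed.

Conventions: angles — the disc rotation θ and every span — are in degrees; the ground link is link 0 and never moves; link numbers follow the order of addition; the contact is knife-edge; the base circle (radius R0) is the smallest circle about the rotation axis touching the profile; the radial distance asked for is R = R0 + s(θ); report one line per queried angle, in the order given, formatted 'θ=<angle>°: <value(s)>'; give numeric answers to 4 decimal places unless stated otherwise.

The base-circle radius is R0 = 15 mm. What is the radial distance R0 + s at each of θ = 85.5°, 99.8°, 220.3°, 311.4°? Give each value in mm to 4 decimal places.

seg 1 [0°–61.9°] simple-harmonic, h=14: full span → s += 14 → s = 14.0000
seg 2 [61.9°–108.6°] simple-harmonic, h=8: θ=85.5° here. β=23.6, B=46.7. 8/2·(1 − cos(π·0.5054)) = 4.0673 → s = 18.0673
seg 2 [61.9°–108.6°] simple-harmonic, h=8: θ=99.8° here. β=37.9, B=46.7. 8/2·(1 − cos(π·0.8116)) = 7.3193 → s = 21.3193
seg 2 [61.9°–108.6°] simple-harmonic, h=8: full span → s += 8 → s = 22.0000
seg 3 [108.6°–157°] cycloidal, h=26: full span → s += 26 → s = 48.0000
seg 4 [157°–193.8°] cycloidal, h=-26: full span → s += -26 → s = 22.0000
seg 5 [193.8°–245.8°] simple-harmonic, h=5: θ=220.3° here. β=26.5, B=52. 5/2·(1 − cos(π·0.5096)) = 2.5755 → s = 24.5755
seg 5 [193.8°–245.8°] simple-harmonic, h=5: full span → s += 5 → s = 27.0000
seg 6 [245.8°–360°] simple-harmonic, h=-27: θ=311.4° here. β=65.6, B=114.2. -27/2·(1 − cos(π·0.5744)) = -16.6280 → s = 10.3720
θ=85.5°: R = R0 + s = 15 + 18.0673 = 33.0673
θ=99.8°: R = R0 + s = 15 + 21.3193 = 36.3193
θ=220.3°: R = R0 + s = 15 + 24.5755 = 39.5755
θ=311.4°: R = R0 + s = 15 + 10.3720 = 25.3720

θ=85.5°: 33.0673
θ=99.8°: 36.3193
θ=220.3°: 39.5755
θ=311.4°: 25.3720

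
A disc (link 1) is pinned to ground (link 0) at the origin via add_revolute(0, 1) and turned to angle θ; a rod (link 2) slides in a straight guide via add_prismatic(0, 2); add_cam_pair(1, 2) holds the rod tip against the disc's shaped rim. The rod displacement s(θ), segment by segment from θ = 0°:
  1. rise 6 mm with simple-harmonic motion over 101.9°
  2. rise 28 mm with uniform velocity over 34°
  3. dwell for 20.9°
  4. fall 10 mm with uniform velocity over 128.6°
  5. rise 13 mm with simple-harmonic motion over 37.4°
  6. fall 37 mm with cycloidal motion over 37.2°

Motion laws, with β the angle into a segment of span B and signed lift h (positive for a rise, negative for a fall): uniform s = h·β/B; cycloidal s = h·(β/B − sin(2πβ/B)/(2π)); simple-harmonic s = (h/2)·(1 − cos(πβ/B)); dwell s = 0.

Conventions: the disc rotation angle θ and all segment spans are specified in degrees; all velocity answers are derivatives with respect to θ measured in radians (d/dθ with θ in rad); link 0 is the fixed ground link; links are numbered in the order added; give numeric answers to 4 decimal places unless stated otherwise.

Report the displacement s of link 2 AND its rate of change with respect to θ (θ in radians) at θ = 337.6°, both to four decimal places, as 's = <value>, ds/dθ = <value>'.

segment 1 (0° to 101.9°, simple-harmonic, h = 6) is passed completely: s = 0.0000 + (6) = 6.0000
segment 2 (101.9° to 135.9°, uniform, h = 28) is passed completely: s = 6.0000 + (28) = 34.0000
segment 3 (135.9° to 156.8°, dwell): s unchanged at 34.0000
segment 4 (156.8° to 285.4°, uniform, h = -10) is passed completely: s = 34.0000 + (-10) = 24.0000
segment 5 (285.4° to 322.8°, simple-harmonic, h = 13) is passed completely: s = 24.0000 + (13) = 37.0000
θ = 337.6° falls in segment 6 (322.8° to 360°, cycloidal, h = -37): β = 337.6 − 322.8 = 14.8°, B = 37.2°; Δs = -37·(0.3978 − sin(2π·0.3978)/(2π)) = -11.1951; s = 37.0000 − 11.1951 = 25.8049
velocity in seg [322.8°–360°] (cycloidal), θ in radians: β = 14.8° = 0.2583 rad, B = 37.2° = 0.6493 rad; ds/dθ = (h/B)(1 − cos(2πβ/B)) = ((-37)/0.6493)(1 − cos(2π·0.3978)) = -102.634978 mm/rad

s = 25.8049, ds/dθ = -102.6350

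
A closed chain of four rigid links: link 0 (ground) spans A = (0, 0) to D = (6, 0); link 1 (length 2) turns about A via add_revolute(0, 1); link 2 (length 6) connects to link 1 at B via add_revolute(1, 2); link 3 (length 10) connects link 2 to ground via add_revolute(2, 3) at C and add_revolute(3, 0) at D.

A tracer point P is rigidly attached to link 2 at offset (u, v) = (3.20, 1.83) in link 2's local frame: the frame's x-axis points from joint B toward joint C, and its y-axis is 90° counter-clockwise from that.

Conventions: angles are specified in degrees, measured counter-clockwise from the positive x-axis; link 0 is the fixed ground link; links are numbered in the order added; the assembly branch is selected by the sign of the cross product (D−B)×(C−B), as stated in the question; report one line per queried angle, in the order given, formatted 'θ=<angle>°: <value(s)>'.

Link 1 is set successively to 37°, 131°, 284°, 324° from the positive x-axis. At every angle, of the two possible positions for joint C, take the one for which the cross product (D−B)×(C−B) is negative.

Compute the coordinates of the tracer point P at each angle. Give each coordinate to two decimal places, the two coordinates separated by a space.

A=(0,0), D=(6.00,0)
θ=37°: B = A + 2.00·(cos37°, sin37°) = (1.5973, 1.2036)
θ=37°: |BD| = 4.5643
θ=37°: circle(B,6.00) ∩ circle(D,10.00): a=-4.7288, h=3.6930
θ=37°:   candidates: C₊=(-1.9903,6.0129) cross=16.856; C₋=(-3.9380,-1.1117) cross=-16.856
θ=37°:   branch - wants cross < 0 → take C=(-3.9380,-1.1117) (cross=-16.856)
θ=37°: ex = (C−B)/|BC| = (-0.9225,-0.3859); ey = (0.3859,-0.9225)
θ=37°: P = B + 3.20·ex + 1.83·ey = (-0.6487,-1.7195)
θ=131°: B = A + 2.00·(cos131°, sin131°) = (-1.3121, 1.5094)
θ=131°: |BD| = 7.4663
θ=131°: circle(B,6.00) ∩ circle(D,10.00): a=-0.5528, h=5.9745
θ=131°:   candidates: C₊=(-0.6457,7.4723) cross=44.607; C₋=(-3.0613,-4.2299) cross=-44.607
θ=131°:   branch - wants cross < 0 → take C=(-3.0613,-4.2299) (cross=-44.607)
θ=131°: ex = (C−B)/|BC| = (-0.2915,-0.9566); ey = (0.9566,-0.2915)
θ=131°: P = B + 3.20·ex + 1.83·ey = (-0.4945,-2.0851)
θ=284°: B = A + 2.00·(cos284°, sin284°) = (0.4838, -1.9406)
θ=284°: |BD| = 5.8476
θ=284°: circle(B,6.00) ∩ circle(D,10.00): a=-2.5486, h=5.4318
θ=284°:   candidates: C₊=(-3.7229,2.3376) cross=31.763; C₋=(-0.1177,-7.9104) cross=-31.763
θ=284°:   branch - wants cross < 0 → take C=(-0.1177,-7.9104) (cross=-31.763)
θ=284°: ex = (C−B)/|BC| = (-0.1003,-0.9950); ey = (0.9950,-0.1003)
θ=284°: P = B + 3.20·ex + 1.83·ey = (1.9838,-5.3079)
θ=324°: B = A + 2.00·(cos324°, sin324°) = (1.6180, -1.1756)
θ=324°: |BD| = 4.5369
θ=324°: circle(B,6.00) ∩ circle(D,10.00): a=-4.7848, h=3.6202
θ=324°:   candidates: C₊=(-3.9414,1.0812) cross=16.424; C₋=(-2.0653,-5.9119) cross=-16.424
θ=324°:   branch - wants cross < 0 → take C=(-2.0653,-5.9119) (cross=-16.424)
θ=324°: ex = (C−B)/|BC| = (-0.6139,-0.7894); ey = (0.7894,-0.6139)
θ=324°: P = B + 3.20·ex + 1.83·ey = (1.0982,-4.8250)

θ=37°: -0.65 -1.72
θ=131°: -0.49 -2.09
θ=284°: 1.98 -5.31
θ=324°: 1.10 -4.83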